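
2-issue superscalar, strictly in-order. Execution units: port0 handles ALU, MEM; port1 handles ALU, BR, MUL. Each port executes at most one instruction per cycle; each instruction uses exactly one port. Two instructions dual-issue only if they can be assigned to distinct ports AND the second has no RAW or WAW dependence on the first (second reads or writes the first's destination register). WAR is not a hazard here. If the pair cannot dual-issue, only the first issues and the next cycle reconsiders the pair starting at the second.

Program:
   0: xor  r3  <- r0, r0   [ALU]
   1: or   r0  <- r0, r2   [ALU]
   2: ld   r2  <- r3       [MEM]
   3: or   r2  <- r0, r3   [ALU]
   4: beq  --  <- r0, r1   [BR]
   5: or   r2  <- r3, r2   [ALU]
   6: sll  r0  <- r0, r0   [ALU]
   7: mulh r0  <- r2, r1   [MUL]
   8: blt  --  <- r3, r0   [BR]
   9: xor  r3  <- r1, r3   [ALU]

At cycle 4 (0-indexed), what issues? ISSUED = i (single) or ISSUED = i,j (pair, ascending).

#0 head=0: xor+or i0+i1 dual
#1 head=2: ld i2 WAW r2
#2 head=3: or+beq i3+i4 dual
#3 head=5: or+sll i5+i6 dual
#4 head=7: mulh i7 no-port MUL/BR
#5 head=8: blt+xor i8+i9 dual

ISSUED = 7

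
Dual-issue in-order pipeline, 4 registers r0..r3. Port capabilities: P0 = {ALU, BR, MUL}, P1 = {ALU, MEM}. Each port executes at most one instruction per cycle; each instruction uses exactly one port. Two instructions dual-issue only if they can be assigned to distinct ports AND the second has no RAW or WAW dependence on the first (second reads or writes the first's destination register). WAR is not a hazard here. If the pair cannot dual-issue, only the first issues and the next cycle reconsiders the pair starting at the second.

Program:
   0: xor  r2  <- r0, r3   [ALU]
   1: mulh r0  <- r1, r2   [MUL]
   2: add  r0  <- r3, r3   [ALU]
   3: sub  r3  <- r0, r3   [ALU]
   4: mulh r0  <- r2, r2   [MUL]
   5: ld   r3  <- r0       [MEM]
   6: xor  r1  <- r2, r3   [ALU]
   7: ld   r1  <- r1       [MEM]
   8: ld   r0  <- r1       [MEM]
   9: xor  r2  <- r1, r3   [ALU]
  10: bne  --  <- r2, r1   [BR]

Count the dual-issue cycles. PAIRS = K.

#0 head=0: xor i0 RAW r2
#1 head=1: mulh i1 WAW r0
#2 head=2: add i2 RAW r0
#3 head=3: sub+mulh i3,i4 dual
#4 head=5: ld i5 RAW r3
#5 head=6: xor i6 RAW+WAW r1
#6 head=7: ld i7 no-port MEM/MEM
#7 head=8: ld+xor i8,i9 dual
#8 head=10: bne i10 tail

PAIRS = 2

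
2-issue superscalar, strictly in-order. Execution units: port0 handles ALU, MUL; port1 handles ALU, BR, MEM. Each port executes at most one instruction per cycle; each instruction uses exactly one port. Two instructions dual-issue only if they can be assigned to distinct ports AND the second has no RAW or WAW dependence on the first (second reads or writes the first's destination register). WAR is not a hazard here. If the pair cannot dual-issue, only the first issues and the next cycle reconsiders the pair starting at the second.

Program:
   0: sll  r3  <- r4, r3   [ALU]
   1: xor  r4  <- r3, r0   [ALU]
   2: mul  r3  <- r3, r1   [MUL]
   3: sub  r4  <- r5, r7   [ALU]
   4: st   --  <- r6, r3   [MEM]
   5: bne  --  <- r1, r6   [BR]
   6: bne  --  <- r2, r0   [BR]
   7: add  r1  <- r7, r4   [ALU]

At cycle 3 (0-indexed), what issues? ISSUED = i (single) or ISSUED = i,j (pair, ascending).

[0] i0  sll  -- RAW r3
[1] i1/i2  xor+mul  -- pair
[2] i3/i4  sub+st  -- pair
[3] i5  bne  -- no-port BR/BR
[4] i6/i7  bne+add  -- pair

ISSUED = 5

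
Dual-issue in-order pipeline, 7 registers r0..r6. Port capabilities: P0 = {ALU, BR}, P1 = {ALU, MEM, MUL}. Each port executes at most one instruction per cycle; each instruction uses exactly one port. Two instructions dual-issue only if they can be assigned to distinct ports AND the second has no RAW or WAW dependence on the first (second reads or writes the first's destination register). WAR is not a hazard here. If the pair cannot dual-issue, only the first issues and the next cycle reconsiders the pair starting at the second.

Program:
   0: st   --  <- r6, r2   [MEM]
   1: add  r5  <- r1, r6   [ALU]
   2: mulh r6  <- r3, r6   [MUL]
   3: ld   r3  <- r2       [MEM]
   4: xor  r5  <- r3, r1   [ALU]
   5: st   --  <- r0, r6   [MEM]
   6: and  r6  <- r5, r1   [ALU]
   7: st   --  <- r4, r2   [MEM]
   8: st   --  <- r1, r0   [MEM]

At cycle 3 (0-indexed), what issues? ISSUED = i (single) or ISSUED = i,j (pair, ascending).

#0 head=0: st.MEM add.ALU i0&i1 dual
#1 head=2: mulh.MUL i2 no-port MUL/MEM
#2 head=3: ld.MEM i3 RAW r3
#3 head=4: xor.ALU st.MEM i4&i5 dual
#4 head=6: and.ALU st.MEM i6&i7 dual
#5 head=8: st.MEM i8 tail

ISSUED = 4,5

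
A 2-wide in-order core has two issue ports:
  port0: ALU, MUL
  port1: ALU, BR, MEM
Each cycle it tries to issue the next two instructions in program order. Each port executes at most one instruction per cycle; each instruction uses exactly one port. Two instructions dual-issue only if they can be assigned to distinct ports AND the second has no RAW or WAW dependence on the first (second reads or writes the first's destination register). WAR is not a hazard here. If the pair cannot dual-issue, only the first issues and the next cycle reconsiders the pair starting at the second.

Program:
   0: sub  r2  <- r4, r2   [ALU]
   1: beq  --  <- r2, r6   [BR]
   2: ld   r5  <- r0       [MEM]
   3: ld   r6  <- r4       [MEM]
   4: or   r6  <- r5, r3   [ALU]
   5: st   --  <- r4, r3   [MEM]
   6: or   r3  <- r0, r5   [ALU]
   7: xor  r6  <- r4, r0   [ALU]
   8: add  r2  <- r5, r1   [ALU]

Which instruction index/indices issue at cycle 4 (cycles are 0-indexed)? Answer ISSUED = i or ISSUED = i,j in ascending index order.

#0 head=0: sub i0 RAW r2
#1 head=1: beq i1 no-port BR/MEM
#2 head=2: ld i2 no-port MEM/MEM
#3 head=3: ld i3 WAW r6
#4 head=4: or/st i4&i5 dual
#5 head=6: or/xor i6&i7 dual
#6 head=8: add i8 tail

ISSUED = 4,5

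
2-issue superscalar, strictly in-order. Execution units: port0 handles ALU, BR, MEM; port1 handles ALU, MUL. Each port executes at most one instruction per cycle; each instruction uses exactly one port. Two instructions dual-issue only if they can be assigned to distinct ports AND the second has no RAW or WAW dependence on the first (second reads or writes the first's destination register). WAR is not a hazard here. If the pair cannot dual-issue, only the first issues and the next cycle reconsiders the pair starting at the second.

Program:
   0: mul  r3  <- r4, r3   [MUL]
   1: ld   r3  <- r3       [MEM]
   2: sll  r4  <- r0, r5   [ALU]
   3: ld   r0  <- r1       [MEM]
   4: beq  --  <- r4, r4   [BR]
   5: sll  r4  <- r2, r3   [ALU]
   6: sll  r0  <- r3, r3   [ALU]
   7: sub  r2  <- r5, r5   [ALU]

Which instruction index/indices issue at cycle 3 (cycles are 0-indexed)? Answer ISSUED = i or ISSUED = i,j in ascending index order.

ISSUED = 4,5

0. mul @i0  | RAW+WAW r3
1. ld/sll @i1&i2  | dual
2. ld @i3  | no-port MEM/BR
3. beq/sll @i4&i5  | dual
4. sll/sub @i6&i7  | dual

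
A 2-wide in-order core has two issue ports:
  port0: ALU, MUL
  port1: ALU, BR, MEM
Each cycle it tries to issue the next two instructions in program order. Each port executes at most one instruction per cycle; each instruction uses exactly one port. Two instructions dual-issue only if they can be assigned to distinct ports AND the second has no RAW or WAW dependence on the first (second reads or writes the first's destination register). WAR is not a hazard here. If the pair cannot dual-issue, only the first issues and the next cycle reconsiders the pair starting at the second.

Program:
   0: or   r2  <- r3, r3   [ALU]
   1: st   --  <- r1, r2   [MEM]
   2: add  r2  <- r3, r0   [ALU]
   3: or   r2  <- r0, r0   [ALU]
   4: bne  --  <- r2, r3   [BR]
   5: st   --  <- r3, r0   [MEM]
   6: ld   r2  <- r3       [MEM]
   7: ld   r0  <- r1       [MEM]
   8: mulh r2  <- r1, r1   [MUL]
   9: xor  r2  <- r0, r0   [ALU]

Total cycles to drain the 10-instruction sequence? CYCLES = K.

CYCLES = 8

t=0 i0:or ; RAW r2
t=1 i1+i2:st;add ; pair
t=2 i3:or ; RAW r2
t=3 i4:bne ; no-port BR/MEM
t=4 i5:st ; no-port MEM/MEM
t=5 i6:ld ; no-port MEM/MEM
t=6 i7+i8:ld;mulh ; pair
t=7 i9:xor ; tail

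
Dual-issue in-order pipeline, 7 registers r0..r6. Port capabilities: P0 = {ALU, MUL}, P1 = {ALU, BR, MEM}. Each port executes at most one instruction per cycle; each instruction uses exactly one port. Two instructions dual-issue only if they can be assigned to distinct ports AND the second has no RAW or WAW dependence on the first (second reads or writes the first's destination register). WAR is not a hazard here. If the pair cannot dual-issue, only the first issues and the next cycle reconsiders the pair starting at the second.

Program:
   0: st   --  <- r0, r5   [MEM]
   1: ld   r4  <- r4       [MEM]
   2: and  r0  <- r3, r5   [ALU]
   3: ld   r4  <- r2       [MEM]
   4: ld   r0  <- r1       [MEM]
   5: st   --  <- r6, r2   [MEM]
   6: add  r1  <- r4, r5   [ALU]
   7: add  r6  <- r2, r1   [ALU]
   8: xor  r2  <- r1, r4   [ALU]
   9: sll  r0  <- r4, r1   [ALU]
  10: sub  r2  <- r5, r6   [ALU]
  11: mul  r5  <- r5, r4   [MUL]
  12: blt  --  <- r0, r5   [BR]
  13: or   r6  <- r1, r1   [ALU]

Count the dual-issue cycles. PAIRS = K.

t=0 i0:st.MEM ; no-port MEM/MEM
t=1 i1&i2:ld.MEM and.ALU ; pair
t=2 i3:ld.MEM ; no-port MEM/MEM
t=3 i4:ld.MEM ; no-port MEM/MEM
t=4 i5&i6:st.MEM add.ALU ; pair
t=5 i7&i8:add.ALU xor.ALU ; pair
t=6 i9&i10:sll.ALU sub.ALU ; pair
t=7 i11:mul.MUL ; RAW r5
t=8 i12&i13:blt.BR or.ALU ; pair

PAIRS = 5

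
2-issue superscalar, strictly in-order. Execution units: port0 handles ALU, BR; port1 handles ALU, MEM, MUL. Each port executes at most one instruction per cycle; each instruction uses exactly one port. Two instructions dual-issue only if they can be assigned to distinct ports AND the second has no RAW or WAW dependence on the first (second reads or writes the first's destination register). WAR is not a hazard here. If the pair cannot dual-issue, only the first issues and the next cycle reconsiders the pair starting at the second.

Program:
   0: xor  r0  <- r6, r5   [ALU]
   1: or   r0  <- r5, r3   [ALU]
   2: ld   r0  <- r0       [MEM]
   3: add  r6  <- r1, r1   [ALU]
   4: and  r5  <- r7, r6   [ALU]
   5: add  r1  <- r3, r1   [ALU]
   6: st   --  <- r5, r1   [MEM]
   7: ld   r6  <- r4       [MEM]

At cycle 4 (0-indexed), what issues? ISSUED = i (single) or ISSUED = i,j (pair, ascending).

  cy0 -> i0 (xor.ALU) WAW r0
  cy1 -> i1 (or.ALU) RAW+WAW r0
  cy2 -> i2,i3 (ld.MEM;add.ALU) dual
  cy3 -> i4,i5 (and.ALU;add.ALU) dual
  cy4 -> i6 (st.MEM) no-port MEM/MEM
  cy5 -> i7 (ld.MEM) tail

ISSUED = 6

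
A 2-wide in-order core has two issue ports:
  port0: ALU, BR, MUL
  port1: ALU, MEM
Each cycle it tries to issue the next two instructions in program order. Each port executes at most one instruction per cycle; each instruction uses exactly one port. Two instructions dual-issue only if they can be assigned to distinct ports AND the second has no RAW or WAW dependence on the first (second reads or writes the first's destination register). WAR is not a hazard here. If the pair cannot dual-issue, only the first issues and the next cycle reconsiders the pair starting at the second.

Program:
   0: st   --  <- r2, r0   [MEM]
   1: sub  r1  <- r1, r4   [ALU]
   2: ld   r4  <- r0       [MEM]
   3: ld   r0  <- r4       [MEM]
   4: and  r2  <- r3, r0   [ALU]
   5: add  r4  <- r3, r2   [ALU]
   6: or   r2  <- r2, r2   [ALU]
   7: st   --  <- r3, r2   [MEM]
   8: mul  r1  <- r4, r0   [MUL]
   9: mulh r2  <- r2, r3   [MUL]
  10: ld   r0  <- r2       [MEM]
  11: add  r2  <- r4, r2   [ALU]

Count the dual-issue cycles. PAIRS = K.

PAIRS = 4

  cy0 -> i0&i1 (st sub) pair
  cy1 -> i2 (ld) no-port MEM/MEM
  cy2 -> i3 (ld) RAW r0
  cy3 -> i4 (and) RAW r2
  cy4 -> i5&i6 (add or) pair
  cy5 -> i7&i8 (st mul) pair
  cy6 -> i9 (mulh) RAW r2
  cy7 -> i10&i11 (ld add) pair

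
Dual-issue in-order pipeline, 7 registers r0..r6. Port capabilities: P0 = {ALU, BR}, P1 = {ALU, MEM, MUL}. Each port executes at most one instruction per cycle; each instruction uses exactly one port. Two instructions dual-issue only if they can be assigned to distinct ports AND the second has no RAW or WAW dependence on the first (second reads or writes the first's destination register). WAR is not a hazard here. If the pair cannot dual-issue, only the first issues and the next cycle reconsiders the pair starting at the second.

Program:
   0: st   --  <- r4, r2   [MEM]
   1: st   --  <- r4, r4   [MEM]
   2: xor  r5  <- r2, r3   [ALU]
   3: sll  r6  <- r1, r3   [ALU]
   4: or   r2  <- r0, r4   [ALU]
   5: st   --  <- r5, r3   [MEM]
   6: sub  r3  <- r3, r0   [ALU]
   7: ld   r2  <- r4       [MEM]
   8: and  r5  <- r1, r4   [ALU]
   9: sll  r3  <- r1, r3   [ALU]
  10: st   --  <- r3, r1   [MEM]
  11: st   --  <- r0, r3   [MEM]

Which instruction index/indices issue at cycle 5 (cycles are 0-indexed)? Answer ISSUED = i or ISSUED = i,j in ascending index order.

ISSUED = 9

0. st @i0  | no-port MEM/MEM
1. st+xor @i1+i2  | dual
2. sll+or @i3+i4  | dual
3. st+sub @i5+i6  | dual
4. ld+and @i7+i8  | dual
5. sll @i9  | RAW r3
6. st @i10  | no-port MEM/MEM
7. st @i11  | tail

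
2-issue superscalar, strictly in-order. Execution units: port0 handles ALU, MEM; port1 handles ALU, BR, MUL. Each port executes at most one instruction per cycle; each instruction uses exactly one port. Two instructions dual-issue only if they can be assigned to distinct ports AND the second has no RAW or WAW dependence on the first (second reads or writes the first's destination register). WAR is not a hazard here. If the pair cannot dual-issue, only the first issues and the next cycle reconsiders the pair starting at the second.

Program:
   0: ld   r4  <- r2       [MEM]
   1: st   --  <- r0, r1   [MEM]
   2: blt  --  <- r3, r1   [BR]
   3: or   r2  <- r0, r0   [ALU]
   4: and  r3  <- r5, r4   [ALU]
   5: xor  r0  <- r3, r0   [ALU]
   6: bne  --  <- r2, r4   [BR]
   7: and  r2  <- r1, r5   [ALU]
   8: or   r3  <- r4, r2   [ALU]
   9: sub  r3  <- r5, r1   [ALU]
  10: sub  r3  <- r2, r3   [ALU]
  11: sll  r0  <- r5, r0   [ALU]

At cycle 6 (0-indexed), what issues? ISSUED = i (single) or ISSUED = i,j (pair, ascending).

0. ld.MEM @i0  | no-port MEM/MEM
1. st.MEM blt.BR @i1+i2  | 2-wide
2. or.ALU and.ALU @i3+i4  | 2-wide
3. xor.ALU bne.BR @i5+i6  | 2-wide
4. and.ALU @i7  | RAW r2
5. or.ALU @i8  | WAW r3
6. sub.ALU @i9  | RAW+WAW r3
7. sub.ALU sll.ALU @i10+i11  | 2-wide

ISSUED = 9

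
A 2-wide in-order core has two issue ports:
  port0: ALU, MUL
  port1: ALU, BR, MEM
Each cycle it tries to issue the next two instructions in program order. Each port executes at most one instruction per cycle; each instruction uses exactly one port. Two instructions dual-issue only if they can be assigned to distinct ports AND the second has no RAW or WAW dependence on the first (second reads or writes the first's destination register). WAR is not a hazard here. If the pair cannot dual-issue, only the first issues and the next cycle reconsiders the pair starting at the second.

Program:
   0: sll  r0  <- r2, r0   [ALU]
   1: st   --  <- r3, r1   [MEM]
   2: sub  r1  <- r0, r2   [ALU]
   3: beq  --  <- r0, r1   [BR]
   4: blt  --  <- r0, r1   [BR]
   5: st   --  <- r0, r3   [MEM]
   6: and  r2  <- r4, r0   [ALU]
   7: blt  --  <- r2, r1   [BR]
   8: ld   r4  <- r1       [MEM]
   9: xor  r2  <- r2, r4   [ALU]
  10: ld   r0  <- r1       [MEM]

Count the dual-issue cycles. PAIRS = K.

PAIRS = 3

c0: i0,i1 sll+st  2-wide
c1: i2 sub  RAW r1
c2: i3 beq  no-port BR/BR
c3: i4 blt  no-port BR/MEM
c4: i5,i6 st+and  2-wide
c5: i7 blt  no-port BR/MEM
c6: i8 ld  RAW r4
c7: i9,i10 xor+ld  2-wide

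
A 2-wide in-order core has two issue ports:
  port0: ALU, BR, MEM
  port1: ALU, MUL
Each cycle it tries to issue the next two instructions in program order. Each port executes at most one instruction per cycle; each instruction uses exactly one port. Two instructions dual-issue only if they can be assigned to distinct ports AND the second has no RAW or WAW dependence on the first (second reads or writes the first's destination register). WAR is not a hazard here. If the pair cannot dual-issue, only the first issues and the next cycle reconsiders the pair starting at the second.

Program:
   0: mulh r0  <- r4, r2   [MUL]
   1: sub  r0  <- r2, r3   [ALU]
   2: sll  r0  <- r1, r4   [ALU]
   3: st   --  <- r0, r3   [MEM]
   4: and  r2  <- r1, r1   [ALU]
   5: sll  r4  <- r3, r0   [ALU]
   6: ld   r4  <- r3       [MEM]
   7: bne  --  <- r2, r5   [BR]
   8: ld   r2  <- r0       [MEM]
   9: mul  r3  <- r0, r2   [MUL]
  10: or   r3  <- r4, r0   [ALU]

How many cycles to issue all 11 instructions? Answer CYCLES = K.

CYCLES = 10

[0] i0  mulh.MUL  -- WAW r0
[1] i1  sub.ALU  -- WAW r0
[2] i2  sll.ALU  -- RAW r0
[3] i3,i4  st.MEM+and.ALU  -- 2-wide
[4] i5  sll.ALU  -- WAW r4
[5] i6  ld.MEM  -- no-port MEM/BR
[6] i7  bne.BR  -- no-port BR/MEM
[7] i8  ld.MEM  -- RAW r2
[8] i9  mul.MUL  -- WAW r3
[9] i10  or.ALU  -- tail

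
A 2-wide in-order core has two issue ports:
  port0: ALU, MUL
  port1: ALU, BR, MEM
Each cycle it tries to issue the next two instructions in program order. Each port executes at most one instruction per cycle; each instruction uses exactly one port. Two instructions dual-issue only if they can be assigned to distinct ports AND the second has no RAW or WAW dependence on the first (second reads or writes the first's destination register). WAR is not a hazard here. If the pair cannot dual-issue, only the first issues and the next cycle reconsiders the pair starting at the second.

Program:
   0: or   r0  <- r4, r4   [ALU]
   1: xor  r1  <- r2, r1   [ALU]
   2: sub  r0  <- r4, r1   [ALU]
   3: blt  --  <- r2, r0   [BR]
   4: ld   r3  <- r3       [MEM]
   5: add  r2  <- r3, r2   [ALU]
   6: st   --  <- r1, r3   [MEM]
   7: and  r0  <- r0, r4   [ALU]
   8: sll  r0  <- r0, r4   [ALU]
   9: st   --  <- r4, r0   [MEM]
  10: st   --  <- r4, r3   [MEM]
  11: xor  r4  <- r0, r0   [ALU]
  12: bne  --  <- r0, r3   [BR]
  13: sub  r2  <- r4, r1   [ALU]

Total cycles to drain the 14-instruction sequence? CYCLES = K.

CYCLES = 10

0. or/xor @i0&i1  | dual
1. sub @i2  | RAW r0
2. blt @i3  | no-port BR/MEM
3. ld @i4  | RAW r3
4. add/st @i5&i6  | dual
5. and @i7  | RAW+WAW r0
6. sll @i8  | RAW r0
7. st @i9  | no-port MEM/MEM
8. st/xor @i10&i11  | dual
9. bne/sub @i12&i13  | dual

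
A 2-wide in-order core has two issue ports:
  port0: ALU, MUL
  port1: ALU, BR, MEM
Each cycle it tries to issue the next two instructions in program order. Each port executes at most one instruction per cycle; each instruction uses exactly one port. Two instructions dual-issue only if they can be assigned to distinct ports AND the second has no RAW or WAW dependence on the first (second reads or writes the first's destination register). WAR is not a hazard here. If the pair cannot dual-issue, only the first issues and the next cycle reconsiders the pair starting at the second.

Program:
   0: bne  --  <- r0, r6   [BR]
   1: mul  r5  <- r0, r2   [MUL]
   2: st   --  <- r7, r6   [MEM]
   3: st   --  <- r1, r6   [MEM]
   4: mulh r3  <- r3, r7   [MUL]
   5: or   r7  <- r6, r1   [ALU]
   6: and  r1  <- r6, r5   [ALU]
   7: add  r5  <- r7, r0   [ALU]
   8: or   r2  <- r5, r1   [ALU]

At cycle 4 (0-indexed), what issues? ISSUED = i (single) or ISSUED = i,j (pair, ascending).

  cy0 -> i0/i1 (bne.BR;mul.MUL) dual
  cy1 -> i2 (st.MEM) no-port MEM/MEM
  cy2 -> i3/i4 (st.MEM;mulh.MUL) dual
  cy3 -> i5/i6 (or.ALU;and.ALU) dual
  cy4 -> i7 (add.ALU) RAW r5
  cy5 -> i8 (or.ALU) tail

ISSUED = 7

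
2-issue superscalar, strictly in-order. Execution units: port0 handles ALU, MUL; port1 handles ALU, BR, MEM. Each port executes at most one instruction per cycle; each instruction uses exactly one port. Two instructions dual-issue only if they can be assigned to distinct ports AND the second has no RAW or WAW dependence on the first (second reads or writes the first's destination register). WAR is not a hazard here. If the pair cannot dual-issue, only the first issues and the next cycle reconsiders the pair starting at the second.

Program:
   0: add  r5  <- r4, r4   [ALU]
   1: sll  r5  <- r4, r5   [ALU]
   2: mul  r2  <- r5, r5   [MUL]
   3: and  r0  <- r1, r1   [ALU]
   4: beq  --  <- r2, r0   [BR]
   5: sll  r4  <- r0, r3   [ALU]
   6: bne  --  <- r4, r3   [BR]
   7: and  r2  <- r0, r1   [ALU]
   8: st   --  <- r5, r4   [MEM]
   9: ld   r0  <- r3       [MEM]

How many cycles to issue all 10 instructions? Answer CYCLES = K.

CYCLES = 7

  cy0 -> i0 (add) RAW+WAW r5
  cy1 -> i1 (sll) RAW r5
  cy2 -> i2+i3 (mul+and) dual
  cy3 -> i4+i5 (beq+sll) dual
  cy4 -> i6+i7 (bne+and) dual
  cy5 -> i8 (st) no-port MEM/MEM
  cy6 -> i9 (ld) tail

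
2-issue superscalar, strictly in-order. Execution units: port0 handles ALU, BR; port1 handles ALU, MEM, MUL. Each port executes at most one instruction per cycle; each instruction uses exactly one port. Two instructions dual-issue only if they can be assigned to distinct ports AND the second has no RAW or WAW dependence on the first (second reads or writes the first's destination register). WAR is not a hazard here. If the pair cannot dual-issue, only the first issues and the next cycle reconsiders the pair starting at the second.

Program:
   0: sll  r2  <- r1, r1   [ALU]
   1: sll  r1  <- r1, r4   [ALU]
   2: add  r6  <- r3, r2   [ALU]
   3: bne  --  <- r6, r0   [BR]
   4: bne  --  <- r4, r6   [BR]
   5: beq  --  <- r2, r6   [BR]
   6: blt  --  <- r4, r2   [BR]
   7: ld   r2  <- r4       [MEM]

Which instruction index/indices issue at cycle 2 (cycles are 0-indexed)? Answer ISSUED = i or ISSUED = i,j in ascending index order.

ISSUED = 3

  cy0 -> i0&i1 (sll+sll) 2-wide
  cy1 -> i2 (add) RAW r6
  cy2 -> i3 (bne) no-port BR/BR
  cy3 -> i4 (bne) no-port BR/BR
  cy4 -> i5 (beq) no-port BR/BR
  cy5 -> i6&i7 (blt+ld) 2-wide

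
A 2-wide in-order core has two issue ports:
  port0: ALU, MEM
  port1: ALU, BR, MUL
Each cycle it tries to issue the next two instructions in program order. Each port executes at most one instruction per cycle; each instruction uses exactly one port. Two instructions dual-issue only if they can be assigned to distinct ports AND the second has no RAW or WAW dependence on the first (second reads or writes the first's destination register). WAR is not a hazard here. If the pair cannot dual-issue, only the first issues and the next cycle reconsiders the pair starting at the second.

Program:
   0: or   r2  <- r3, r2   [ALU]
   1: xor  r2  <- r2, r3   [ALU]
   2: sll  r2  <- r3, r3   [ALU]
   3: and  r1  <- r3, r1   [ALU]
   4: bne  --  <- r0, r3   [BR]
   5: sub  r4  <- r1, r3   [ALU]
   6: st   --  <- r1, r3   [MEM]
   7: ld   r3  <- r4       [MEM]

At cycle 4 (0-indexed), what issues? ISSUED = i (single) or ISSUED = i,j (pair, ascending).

#0 head=0: or.ALU i0 RAW+WAW r2
#1 head=1: xor.ALU i1 WAW r2
#2 head=2: sll.ALU+and.ALU i2+i3 pair
#3 head=4: bne.BR+sub.ALU i4+i5 pair
#4 head=6: st.MEM i6 no-port MEM/MEM
#5 head=7: ld.MEM i7 tail

ISSUED = 6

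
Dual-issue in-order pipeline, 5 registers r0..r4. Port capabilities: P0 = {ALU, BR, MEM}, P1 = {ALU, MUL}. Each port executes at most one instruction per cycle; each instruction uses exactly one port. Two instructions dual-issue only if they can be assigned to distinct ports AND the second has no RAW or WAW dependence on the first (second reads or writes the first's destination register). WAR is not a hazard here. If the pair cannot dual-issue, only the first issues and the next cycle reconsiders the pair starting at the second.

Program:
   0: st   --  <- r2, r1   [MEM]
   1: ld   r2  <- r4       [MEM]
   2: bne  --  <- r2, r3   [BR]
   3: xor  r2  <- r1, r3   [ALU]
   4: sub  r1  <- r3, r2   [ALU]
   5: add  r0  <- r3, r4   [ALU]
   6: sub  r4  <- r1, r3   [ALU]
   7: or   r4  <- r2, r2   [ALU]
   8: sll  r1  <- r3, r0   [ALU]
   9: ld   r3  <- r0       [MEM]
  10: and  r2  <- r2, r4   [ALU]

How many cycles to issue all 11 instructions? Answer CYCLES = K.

CYCLES = 7

  cy0 -> i0 (st.MEM) no-port MEM/MEM
  cy1 -> i1 (ld.MEM) no-port MEM/BR
  cy2 -> i2+i3 (bne.BR/xor.ALU) dual
  cy3 -> i4+i5 (sub.ALU/add.ALU) dual
  cy4 -> i6 (sub.ALU) WAW r4
  cy5 -> i7+i8 (or.ALU/sll.ALU) dual
  cy6 -> i9+i10 (ld.MEM/and.ALU) dual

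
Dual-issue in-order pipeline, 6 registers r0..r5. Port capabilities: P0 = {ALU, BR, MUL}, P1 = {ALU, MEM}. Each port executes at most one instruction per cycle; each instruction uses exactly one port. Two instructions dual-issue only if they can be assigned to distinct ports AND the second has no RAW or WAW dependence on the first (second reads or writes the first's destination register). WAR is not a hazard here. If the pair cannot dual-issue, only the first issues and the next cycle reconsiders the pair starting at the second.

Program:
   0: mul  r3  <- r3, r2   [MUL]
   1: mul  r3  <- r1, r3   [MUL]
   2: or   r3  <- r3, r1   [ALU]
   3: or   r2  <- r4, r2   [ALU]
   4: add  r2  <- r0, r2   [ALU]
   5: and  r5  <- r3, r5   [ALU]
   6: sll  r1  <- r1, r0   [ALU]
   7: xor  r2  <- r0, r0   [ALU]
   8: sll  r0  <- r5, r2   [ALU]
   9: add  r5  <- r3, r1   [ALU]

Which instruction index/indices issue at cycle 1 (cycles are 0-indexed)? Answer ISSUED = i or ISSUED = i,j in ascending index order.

ISSUED = 1

0. mul @i0  | no-port MUL/MUL
1. mul @i1  | RAW+WAW r3
2. or;or @i2/i3  | 2-wide
3. add;and @i4/i5  | 2-wide
4. sll;xor @i6/i7  | 2-wide
5. sll;add @i8/i9  | 2-wide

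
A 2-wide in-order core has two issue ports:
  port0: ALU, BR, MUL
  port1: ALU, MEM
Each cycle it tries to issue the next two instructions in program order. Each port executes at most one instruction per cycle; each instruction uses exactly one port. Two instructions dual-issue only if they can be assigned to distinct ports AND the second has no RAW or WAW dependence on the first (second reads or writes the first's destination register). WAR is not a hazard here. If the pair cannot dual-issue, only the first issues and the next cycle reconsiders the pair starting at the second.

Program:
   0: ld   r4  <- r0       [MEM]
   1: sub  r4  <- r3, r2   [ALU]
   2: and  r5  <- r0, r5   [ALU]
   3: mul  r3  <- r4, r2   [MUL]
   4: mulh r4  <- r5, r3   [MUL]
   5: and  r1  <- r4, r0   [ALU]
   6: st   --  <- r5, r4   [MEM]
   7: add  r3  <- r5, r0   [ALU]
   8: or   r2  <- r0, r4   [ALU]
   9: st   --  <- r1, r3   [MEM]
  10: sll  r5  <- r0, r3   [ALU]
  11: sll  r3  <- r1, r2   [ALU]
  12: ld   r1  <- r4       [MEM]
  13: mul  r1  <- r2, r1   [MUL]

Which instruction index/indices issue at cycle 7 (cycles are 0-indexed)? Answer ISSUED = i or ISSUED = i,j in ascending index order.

c0: i0 ld  WAW r4
c1: i1,i2 sub+and  dual
c2: i3 mul  no-port MUL/MUL
c3: i4 mulh  RAW r4
c4: i5,i6 and+st  dual
c5: i7,i8 add+or  dual
c6: i9,i10 st+sll  dual
c7: i11,i12 sll+ld  dual
c8: i13 mul  tail

ISSUED = 11,12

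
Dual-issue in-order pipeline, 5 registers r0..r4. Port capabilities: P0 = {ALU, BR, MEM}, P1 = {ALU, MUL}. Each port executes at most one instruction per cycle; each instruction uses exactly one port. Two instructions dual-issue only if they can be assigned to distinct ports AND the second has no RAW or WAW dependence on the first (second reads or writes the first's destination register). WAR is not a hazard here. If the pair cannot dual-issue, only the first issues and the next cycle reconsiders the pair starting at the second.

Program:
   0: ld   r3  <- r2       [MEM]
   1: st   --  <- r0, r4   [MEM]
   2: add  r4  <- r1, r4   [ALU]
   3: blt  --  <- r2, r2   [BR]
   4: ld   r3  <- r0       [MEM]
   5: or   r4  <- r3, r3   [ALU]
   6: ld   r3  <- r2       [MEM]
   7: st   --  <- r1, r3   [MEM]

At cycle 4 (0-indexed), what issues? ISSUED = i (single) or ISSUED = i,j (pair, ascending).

0. ld.MEM @i0  | no-port MEM/MEM
1. st.MEM;add.ALU @i1,i2  | dual
2. blt.BR @i3  | no-port BR/MEM
3. ld.MEM @i4  | RAW r3
4. or.ALU;ld.MEM @i5,i6  | dual
5. st.MEM @i7  | tail

ISSUED = 5,6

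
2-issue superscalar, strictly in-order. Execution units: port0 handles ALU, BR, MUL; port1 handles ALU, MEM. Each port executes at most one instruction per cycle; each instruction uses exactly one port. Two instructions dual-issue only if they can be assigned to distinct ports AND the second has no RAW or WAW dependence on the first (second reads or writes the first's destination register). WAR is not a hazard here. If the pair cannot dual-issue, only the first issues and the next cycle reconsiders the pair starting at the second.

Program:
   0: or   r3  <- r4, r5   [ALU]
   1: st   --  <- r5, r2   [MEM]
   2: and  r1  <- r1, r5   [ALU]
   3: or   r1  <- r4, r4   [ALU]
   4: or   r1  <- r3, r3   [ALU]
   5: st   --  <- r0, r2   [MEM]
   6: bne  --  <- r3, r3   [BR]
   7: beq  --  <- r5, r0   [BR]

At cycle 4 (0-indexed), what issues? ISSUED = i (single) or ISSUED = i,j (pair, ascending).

ISSUED = 6

#0 head=0: or.ALU/st.MEM i0&i1 pair
#1 head=2: and.ALU i2 WAW r1
#2 head=3: or.ALU i3 WAW r1
#3 head=4: or.ALU/st.MEM i4&i5 pair
#4 head=6: bne.BR i6 no-port BR/BR
#5 head=7: beq.BR i7 tail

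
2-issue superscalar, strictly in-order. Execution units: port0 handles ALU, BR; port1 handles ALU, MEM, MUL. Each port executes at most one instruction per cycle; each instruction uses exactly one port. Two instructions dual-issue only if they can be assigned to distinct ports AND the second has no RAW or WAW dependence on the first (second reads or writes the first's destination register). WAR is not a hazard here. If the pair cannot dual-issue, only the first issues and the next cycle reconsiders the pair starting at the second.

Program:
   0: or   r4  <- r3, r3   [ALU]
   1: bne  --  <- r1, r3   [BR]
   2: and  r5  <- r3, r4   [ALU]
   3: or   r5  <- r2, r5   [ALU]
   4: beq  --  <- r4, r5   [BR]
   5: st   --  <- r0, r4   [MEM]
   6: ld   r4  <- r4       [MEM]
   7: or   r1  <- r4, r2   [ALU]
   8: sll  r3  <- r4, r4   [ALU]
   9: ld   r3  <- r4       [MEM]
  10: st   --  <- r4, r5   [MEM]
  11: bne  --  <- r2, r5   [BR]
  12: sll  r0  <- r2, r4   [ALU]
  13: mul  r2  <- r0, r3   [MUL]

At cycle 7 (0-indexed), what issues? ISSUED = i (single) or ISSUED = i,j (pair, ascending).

c0: i0/i1 or bne  pair
c1: i2 and  RAW+WAW r5
c2: i3 or  RAW r5
c3: i4/i5 beq st  pair
c4: i6 ld  RAW r4
c5: i7/i8 or sll  pair
c6: i9 ld  no-port MEM/MEM
c7: i10/i11 st bne  pair
c8: i12 sll  RAW r0
c9: i13 mul  tail

ISSUED = 10,11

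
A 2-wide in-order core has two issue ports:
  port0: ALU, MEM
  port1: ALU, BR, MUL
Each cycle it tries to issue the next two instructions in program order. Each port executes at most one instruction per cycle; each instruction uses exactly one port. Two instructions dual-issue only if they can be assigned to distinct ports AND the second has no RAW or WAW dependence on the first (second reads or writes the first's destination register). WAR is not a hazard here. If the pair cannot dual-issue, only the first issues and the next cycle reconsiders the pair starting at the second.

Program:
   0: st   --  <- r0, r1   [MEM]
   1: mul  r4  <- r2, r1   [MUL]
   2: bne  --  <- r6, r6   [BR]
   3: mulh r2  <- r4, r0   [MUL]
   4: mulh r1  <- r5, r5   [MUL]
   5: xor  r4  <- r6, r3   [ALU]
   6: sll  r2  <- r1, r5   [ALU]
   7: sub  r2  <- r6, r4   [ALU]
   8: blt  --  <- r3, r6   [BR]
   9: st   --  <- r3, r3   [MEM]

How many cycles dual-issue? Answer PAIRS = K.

[0] i0/i1  st.MEM+mul.MUL  -- 2-wide
[1] i2  bne.BR  -- no-port BR/MUL
[2] i3  mulh.MUL  -- no-port MUL/MUL
[3] i4/i5  mulh.MUL+xor.ALU  -- 2-wide
[4] i6  sll.ALU  -- WAW r2
[5] i7/i8  sub.ALU+blt.BR  -- 2-wide
[6] i9  st.MEM  -- tail

PAIRS = 3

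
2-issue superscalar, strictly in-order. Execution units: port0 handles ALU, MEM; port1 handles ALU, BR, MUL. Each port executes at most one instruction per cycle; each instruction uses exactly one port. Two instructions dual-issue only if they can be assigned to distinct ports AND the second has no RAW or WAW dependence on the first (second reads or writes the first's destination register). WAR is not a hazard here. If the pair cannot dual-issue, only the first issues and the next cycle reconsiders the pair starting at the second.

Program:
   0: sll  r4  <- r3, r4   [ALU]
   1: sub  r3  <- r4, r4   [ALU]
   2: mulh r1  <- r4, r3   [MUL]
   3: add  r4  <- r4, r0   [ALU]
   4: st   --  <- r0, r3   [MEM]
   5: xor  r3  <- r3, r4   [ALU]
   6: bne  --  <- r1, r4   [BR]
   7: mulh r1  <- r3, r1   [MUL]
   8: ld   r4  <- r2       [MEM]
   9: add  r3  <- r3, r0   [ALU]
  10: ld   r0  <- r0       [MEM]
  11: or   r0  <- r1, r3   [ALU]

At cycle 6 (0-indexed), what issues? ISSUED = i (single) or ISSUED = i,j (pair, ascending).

ISSUED = 9,10

#0 head=0: sll.ALU i0 RAW r4
#1 head=1: sub.ALU i1 RAW r3
#2 head=2: mulh.MUL+add.ALU i2&i3 dual
#3 head=4: st.MEM+xor.ALU i4&i5 dual
#4 head=6: bne.BR i6 no-port BR/MUL
#5 head=7: mulh.MUL+ld.MEM i7&i8 dual
#6 head=9: add.ALU+ld.MEM i9&i10 dual
#7 head=11: or.ALU i11 tail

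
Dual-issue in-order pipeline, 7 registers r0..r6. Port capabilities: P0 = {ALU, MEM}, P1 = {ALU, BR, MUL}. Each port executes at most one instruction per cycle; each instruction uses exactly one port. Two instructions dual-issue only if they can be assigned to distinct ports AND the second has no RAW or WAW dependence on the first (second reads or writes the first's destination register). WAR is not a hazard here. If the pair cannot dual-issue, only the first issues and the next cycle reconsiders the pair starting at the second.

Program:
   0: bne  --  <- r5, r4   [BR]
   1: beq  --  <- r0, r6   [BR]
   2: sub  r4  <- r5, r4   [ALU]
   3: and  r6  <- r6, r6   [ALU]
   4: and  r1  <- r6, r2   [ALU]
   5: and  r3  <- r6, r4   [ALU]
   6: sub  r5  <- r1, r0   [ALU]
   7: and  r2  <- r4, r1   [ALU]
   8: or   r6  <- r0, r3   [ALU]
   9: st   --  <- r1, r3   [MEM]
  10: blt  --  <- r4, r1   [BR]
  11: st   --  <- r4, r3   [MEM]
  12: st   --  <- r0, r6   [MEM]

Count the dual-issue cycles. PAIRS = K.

PAIRS = 5

c0: i0 bne.BR  no-port BR/BR
c1: i1/i2 beq.BR/sub.ALU  2-wide
c2: i3 and.ALU  RAW r6
c3: i4/i5 and.ALU/and.ALU  2-wide
c4: i6/i7 sub.ALU/and.ALU  2-wide
c5: i8/i9 or.ALU/st.MEM  2-wide
c6: i10/i11 blt.BR/st.MEM  2-wide
c7: i12 st.MEM  tail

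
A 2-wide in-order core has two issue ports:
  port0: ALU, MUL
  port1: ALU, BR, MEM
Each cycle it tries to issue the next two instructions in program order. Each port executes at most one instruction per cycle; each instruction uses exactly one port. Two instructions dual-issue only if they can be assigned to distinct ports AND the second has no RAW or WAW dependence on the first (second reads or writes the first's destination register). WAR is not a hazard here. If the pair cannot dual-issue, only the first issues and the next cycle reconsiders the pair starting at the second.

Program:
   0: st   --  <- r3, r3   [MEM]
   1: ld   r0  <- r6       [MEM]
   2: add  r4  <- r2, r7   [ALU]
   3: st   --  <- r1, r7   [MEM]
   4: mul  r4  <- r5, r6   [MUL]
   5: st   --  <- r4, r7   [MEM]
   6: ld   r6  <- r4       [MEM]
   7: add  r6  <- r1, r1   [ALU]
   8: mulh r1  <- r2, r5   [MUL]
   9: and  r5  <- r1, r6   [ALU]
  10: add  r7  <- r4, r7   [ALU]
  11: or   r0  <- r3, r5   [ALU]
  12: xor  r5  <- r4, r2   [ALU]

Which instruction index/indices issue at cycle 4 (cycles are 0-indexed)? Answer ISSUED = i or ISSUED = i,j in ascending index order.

ISSUED = 6

#0 head=0: st i0 no-port MEM/MEM
#1 head=1: ld;add i1,i2 pair
#2 head=3: st;mul i3,i4 pair
#3 head=5: st i5 no-port MEM/MEM
#4 head=6: ld i6 WAW r6
#5 head=7: add;mulh i7,i8 pair
#6 head=9: and;add i9,i10 pair
#7 head=11: or;xor i11,i12 pair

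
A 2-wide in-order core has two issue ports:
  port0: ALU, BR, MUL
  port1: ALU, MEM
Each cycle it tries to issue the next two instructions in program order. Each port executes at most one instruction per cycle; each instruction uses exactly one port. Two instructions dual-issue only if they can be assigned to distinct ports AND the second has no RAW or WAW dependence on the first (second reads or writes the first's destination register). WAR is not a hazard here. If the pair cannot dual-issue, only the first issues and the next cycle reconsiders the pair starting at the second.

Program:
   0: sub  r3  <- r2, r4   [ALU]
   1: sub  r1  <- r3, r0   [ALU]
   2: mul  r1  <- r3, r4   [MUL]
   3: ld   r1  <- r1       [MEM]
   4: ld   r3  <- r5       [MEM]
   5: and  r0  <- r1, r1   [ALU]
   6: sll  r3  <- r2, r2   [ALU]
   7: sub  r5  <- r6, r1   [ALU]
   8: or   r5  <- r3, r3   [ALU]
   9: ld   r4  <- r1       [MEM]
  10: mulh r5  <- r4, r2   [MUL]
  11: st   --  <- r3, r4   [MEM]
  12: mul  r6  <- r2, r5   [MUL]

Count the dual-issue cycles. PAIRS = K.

PAIRS = 4

0. sub @i0  | RAW r3
1. sub @i1  | WAW r1
2. mul @i2  | RAW+WAW r1
3. ld @i3  | no-port MEM/MEM
4. ld/and @i4+i5  | 2-wide
5. sll/sub @i6+i7  | 2-wide
6. or/ld @i8+i9  | 2-wide
7. mulh/st @i10+i11  | 2-wide
8. mul @i12  | tail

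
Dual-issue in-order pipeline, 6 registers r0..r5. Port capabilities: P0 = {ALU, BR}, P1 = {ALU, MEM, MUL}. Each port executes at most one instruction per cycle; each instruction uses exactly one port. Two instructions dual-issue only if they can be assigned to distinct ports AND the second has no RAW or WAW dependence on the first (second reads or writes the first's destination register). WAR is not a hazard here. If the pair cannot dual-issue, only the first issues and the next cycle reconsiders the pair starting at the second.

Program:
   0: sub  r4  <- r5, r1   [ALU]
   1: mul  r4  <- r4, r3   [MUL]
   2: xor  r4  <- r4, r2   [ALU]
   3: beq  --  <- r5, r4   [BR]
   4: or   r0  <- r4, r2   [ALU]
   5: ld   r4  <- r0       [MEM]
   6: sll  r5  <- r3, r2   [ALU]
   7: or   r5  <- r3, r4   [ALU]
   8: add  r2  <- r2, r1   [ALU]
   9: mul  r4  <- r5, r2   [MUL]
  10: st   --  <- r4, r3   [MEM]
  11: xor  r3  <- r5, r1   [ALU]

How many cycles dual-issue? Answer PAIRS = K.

t=0 i0:sub.ALU ; RAW+WAW r4
t=1 i1:mul.MUL ; RAW+WAW r4
t=2 i2:xor.ALU ; RAW r4
t=3 i3,i4:beq.BR or.ALU ; 2-wide
t=4 i5,i6:ld.MEM sll.ALU ; 2-wide
t=5 i7,i8:or.ALU add.ALU ; 2-wide
t=6 i9:mul.MUL ; no-port MUL/MEM
t=7 i10,i11:st.MEM xor.ALU ; 2-wide

PAIRS = 4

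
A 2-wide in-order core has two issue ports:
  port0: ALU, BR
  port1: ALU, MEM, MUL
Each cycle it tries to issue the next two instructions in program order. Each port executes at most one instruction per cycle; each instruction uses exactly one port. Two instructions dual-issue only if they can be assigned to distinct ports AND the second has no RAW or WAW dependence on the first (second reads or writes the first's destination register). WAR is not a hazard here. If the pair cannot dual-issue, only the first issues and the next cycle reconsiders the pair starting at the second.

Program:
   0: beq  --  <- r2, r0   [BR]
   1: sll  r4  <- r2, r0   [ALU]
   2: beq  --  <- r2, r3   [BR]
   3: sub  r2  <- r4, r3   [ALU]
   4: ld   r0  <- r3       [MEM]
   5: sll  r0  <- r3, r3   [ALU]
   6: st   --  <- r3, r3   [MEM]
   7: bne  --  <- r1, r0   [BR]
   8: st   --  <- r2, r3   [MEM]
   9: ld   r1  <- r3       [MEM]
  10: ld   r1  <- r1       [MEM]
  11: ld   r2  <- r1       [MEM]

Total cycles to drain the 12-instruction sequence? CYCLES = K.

  cy0 -> i0&i1 (beq.BR;sll.ALU) dual
  cy1 -> i2&i3 (beq.BR;sub.ALU) dual
  cy2 -> i4 (ld.MEM) WAW r0
  cy3 -> i5&i6 (sll.ALU;st.MEM) dual
  cy4 -> i7&i8 (bne.BR;st.MEM) dual
  cy5 -> i9 (ld.MEM) no-port MEM/MEM
  cy6 -> i10 (ld.MEM) no-port MEM/MEM
  cy7 -> i11 (ld.MEM) tail

CYCLES = 8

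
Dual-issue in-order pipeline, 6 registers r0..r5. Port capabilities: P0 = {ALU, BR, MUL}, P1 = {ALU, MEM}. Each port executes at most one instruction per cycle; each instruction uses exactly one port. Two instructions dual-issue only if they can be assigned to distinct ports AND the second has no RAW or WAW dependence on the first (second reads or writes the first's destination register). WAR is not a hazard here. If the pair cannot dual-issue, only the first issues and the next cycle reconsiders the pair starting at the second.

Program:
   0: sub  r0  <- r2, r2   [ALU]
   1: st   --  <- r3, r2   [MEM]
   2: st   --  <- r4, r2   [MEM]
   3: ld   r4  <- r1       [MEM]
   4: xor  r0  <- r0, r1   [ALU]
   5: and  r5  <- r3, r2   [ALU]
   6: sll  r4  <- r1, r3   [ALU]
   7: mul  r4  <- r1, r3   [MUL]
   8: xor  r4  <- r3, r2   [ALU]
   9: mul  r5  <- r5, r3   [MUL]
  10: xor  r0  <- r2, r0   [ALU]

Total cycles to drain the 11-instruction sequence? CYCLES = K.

CYCLES = 7

c0: i0&i1 sub.ALU+st.MEM  pair
c1: i2 st.MEM  no-port MEM/MEM
c2: i3&i4 ld.MEM+xor.ALU  pair
c3: i5&i6 and.ALU+sll.ALU  pair
c4: i7 mul.MUL  WAW r4
c5: i8&i9 xor.ALU+mul.MUL  pair
c6: i10 xor.ALU  tail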